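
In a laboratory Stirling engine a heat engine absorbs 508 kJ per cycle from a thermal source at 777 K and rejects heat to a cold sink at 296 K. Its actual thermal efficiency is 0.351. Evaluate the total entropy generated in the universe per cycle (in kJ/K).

ΔS_univ ≈ 0.460 kJ/K

W = η·Q_H = 0.351 × 508 = 178.3 kJ, so Q_C = Q_H − W = 329.7 kJ.
The hot reservoir loses entropy Q_H/T_H = 508/777.00 = 0.6538 kJ/K; the cold reservoir gains Q_C/T_C = 329.7/296.00 = 1.114 kJ/K.
ΔS_univ = −Q_H/T_H + Q_C/T_C = 0.460 kJ/K (> 0, since η = 0.351 < η_Carnot = 0.619).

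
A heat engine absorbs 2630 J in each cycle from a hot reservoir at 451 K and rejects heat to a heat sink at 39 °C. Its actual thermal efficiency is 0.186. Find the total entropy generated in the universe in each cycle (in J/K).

ΔS_univ ≈ 1.03 J/K

T_C = 39 °C → 39 + 273.15 = 312.15 K.
W = η·Q_H = 0.186 × 2630 = 489.2 J, so Q_C = Q_H − W = 2141 J.
The hot reservoir loses entropy Q_H/T_H = 2630/451.00 = 5.831 J/K; the cold reservoir gains Q_C/T_C = 2141/312.15 = 6.858 J/K.
ΔS_univ = −Q_H/T_H + Q_C/T_C = 1.03 J/K (> 0, since η = 0.186 < η_Carnot = 0.308).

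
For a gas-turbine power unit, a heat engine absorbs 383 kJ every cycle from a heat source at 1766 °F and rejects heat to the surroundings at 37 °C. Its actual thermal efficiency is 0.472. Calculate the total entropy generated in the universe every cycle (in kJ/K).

ΔS_univ ≈ 0.342 kJ/K

T_H = 1766 °F → (1766 − 32) × 5/9 = 963.33 °C = 1236.48 K.
T_C = 37 °C → 37 + 273.15 = 310.15 K.
W = η·Q_H = 0.472 × 383 = 180.8 kJ, so Q_C = Q_H − W = 202.2 kJ.
The hot reservoir loses entropy Q_H/T_H = 383/1236.48 = 0.3097 kJ/K; the cold reservoir gains Q_C/T_C = 202.2/310.15 = 0.6520 kJ/K.
ΔS_univ = −Q_H/T_H + Q_C/T_C = 0.342 kJ/K (> 0, since η = 0.472 < η_Carnot = 0.749).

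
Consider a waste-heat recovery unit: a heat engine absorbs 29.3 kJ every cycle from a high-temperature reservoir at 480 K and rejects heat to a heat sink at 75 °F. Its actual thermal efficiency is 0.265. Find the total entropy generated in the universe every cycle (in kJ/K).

ΔS_univ ≈ 0.0115 kJ/K

T_C = 75 °F → (75 − 32) × 5/9 = 23.89 °C = 297.04 K.
W = η·Q_H = 0.265 × 29.3 = 7.765 kJ, so Q_C = Q_H − W = 21.54 kJ.
Entropy balance on the reservoirs: −Q_H/T_H = -0.06104 kJ/K, +Q_C/T_C = 0.07250 kJ/K.
ΔS_univ = −Q_H/T_H + Q_C/T_C = 0.0115 kJ/K (> 0, since η = 0.265 < η_Carnot = 0.381).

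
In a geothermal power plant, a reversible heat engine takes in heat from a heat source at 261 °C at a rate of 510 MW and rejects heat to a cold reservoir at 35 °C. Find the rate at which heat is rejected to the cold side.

Q̇_C ≈ 294 MW

T_H = 261 °C → 261 + 273.15 = 534.15 K.
T_C = 35 °C → 35 + 273.15 = 308.15 K.
Carnot efficiency: η = 1 − T_C/T_H = 1 − 308.15/534.15 = 0.4231.
For a reversible cycle Q_C/Q_H = T_C/T_H, so Q_C = 510 × 308.15/534.15 = 294 MW.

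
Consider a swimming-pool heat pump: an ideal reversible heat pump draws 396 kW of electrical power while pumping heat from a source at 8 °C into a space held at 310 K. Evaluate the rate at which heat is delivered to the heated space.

Q̇_H ≈ 4260 kW

T_C = 8 °C → 8 + 273.15 = 281.15 K.
For a reversible heat pump, COP_HP = T_H/(T_H − T_C) = 310.00/28.85 = 10.7452.
Q_H = COP_HP · W = 10.7452 × 396 = 4260 kW.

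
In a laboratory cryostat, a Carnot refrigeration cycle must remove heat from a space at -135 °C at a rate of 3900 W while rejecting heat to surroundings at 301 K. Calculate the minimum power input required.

Ẇ_in ≈ 4600 W

T_C = -135 °C → -135 + 273.15 = 138.15 K.
For a reversible refrigerator, COP_R = T_C/(T_H − T_C) = 138.15/162.85 = 0.8483.
W = Q_C/COP_R = 3900/0.8483 = 4600 W.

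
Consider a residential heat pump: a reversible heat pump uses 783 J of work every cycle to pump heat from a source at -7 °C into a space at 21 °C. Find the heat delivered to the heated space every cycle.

Q_H ≈ 8230 J

T_H = 21 °C → 21 + 273.15 = 294.15 K.
T_C = -7 °C → -7 + 273.15 = 266.15 K.
Reversible heating COP: COP_HP = T_H/(T_H − T_C) = 294.15/28.00 = 10.5054.
Q_H = COP_HP · W = 10.5054 × 783 = 8230 J.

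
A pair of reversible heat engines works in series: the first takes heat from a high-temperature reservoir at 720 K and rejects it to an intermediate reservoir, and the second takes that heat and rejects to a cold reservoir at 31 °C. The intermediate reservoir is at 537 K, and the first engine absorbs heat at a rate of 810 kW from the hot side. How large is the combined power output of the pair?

T_C = 31 °C → 31 + 273.15 = 304.15 K.
Two reversible stages in series are equivalent to a single Carnot engine between T_H and T_C, so η_total = 1 − T_C/T_H = 1 − 304.15/720.00 = 0.5776.
W_total = η_total · Q_H = 0.5776 × 810 = 467.8 kW.

Ẇ_total ≈ 467.8 kW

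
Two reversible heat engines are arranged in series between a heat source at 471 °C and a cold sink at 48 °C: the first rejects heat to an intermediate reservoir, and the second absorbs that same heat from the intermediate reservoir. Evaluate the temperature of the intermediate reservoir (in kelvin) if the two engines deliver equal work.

T_H = 471 °C → 471 + 273.15 = 744.15 K.
T_C = 48 °C → 48 + 273.15 = 321.15 K.
For reversible stages Q_m = Q_H·(T_m/T_H). Setting W₁ = Q_H(1 − T_m/T_H) equal to W₂ = Q_m(1 − T_C/T_m) = Q_H·(T_m − T_C)/T_H gives T_H − T_m = T_m − T_C, so T_m = (T_H + T_C)/2 = (744.15 + 321.15)/2 = 532.6 K.

T_m ≈ 532.6 K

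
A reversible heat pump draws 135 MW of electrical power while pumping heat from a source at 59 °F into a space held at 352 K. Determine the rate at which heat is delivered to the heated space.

T_C = 59 °F → (59 − 32) × 5/9 = 15.00 °C = 288.15 K.
The Carnot heat-pump COP is COP_HP = T_H/(T_H − T_C) = 352.00/63.85 = 5.5129.
Q_H = COP_HP · W = 5.5129 × 135 = 744 MW.

Q̇_H ≈ 744 MW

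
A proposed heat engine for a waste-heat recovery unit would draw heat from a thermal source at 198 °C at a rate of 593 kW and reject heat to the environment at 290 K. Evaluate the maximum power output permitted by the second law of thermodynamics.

Ẇ_max ≈ 228 kW

T_H = 198 °C → 198 + 273.15 = 471.15 K.
No engine can exceed the Carnot limit: η_max = 1 − T_C/T_H = 1 − 290.00/471.15 = 0.3845.
W_max = η_max · Q_H = 0.3845 × 593 = 228 kW.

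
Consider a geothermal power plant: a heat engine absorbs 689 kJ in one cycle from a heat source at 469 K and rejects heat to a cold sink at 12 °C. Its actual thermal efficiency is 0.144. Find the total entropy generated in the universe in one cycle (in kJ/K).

ΔS_univ ≈ 0.599 kJ/K

T_C = 12 °C → 12 + 273.15 = 285.15 K.
W = η·Q_H = 0.144 × 689 = 99.22 kJ, so Q_C = Q_H − W = 589.8 kJ.
The hot reservoir loses entropy Q_H/T_H = 689/469.00 = 1.469 kJ/K; the cold reservoir gains Q_C/T_C = 589.8/285.15 = 2.068 kJ/K.
ΔS_univ = −Q_H/T_H + Q_C/T_C = 0.599 kJ/K (> 0, since η = 0.144 < η_Carnot = 0.392).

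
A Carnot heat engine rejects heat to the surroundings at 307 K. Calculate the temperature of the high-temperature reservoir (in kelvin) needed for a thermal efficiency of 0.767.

T_H ≈ 1318 K

From η = 1 − T_C/T_H, solving for T_H gives T_H = T_C/(1 − η) = 307.00/(1 − 0.767) = 1318 K.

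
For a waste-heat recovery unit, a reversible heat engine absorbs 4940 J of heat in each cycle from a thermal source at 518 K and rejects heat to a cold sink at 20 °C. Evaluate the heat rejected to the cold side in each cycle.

Q_C ≈ 2800 J

T_C = 20 °C → 20 + 273.15 = 293.15 K.
The Carnot efficiency is η = 1 − T_C/T_H = 1 − 293.15/518.00 = 0.4341.
For a reversible cycle Q_C/Q_H = T_C/T_H, so Q_C = 4940 × 293.15/518.00 = 2800 J.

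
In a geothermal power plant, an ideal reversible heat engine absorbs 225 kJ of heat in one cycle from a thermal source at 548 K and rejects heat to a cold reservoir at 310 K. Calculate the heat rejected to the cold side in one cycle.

η_rev = 1 − T_C/T_H = 1 − 310.00/548.00 = 0.4343.
For a reversible cycle Q_C/Q_H = T_C/T_H, so Q_C = 225 × 310.00/548.00 = 127 kJ.

Q_C ≈ 127 kJ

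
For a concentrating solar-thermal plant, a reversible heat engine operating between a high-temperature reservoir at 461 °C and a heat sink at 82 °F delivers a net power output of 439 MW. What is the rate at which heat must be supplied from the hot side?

T_H = 461 °C → 461 + 273.15 = 734.15 K.
T_C = 82 °F → (82 − 32) × 5/9 = 27.78 °C = 300.93 K.
For a reversible engine, η = 1 − T_C/T_H = 1 − 300.93/734.15 = 0.5901.
Q_H = W/η = 439/0.5901 = 743.9 MW.

Q̇_H ≈ 743.9 MW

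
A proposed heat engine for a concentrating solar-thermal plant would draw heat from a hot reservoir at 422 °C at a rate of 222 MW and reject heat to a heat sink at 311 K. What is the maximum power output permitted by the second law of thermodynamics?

Ẇ_max ≈ 123 MW

T_H = 422 °C → 422 + 273.15 = 695.15 K.
The second-law ceiling is the Carnot efficiency, η_max = 1 − T_C/T_H = 1 − 311.00/695.15 = 0.5526.
W_max = η_max · Q_H = 0.5526 × 222 = 123 MW.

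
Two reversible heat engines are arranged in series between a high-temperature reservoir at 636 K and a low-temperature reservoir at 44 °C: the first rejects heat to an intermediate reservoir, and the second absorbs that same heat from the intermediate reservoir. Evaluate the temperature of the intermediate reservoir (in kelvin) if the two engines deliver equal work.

T_m ≈ 477 K

T_C = 44 °C → 44 + 273.15 = 317.15 K.
For reversible stages Q_m = Q_H·(T_m/T_H). Setting W₁ = Q_H(1 − T_m/T_H) equal to W₂ = Q_m(1 − T_C/T_m) = Q_H·(T_m − T_C)/T_H gives T_H − T_m = T_m − T_C, so T_m = (T_H + T_C)/2 = (636.00 + 317.15)/2 = 477 K.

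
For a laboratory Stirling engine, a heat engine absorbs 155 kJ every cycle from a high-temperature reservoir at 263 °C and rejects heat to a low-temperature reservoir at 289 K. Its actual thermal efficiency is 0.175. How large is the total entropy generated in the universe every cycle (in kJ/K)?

ΔS_univ ≈ 0.153 kJ/K

T_H = 263 °C → 263 + 273.15 = 536.15 K.
W = η·Q_H = 0.175 × 155 = 27.12 kJ, so Q_C = Q_H − W = 127.9 kJ.
The hot reservoir loses entropy Q_H/T_H = 155/536.15 = 0.2891 kJ/K; the cold reservoir gains Q_C/T_C = 127.9/289.00 = 0.4425 kJ/K.
ΔS_univ = −Q_H/T_H + Q_C/T_C = 0.153 kJ/K (> 0, since η = 0.175 < η_Carnot = 0.461).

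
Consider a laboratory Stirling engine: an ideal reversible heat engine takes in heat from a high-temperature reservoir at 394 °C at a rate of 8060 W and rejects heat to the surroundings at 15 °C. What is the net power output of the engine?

T_H = 394 °C → 394 + 273.15 = 667.15 K.
T_C = 15 °C → 15 + 273.15 = 288.15 K.
Since the cycle is reversible, η = 1 − T_C/T_H = 1 − 288.15/667.15 = 0.5681.
W = η·Q_H = 0.5681 × 8060 = 4580 W.

Ẇ ≈ 4580 W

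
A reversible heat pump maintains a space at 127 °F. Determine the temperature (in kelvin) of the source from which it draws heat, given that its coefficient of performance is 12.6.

T_C ≈ 300 K

T_H = 127 °F → (127 − 32) × 5/9 = 52.78 °C = 325.93 K.
COP_HP = T_H/(T_H − T_C) ⇒ T_C = T_H·(COP_HP − 1)/COP_HP = 325.93 × (12.6 − 1)/12.6 = 300 K.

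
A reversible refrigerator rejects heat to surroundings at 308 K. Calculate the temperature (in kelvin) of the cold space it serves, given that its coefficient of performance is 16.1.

T_C ≈ 290 K

COP_R = T_C/(T_H − T_C) ⇒ T_C = T_H·COP_R/(1 + COP_R) = 308.00 × 16.1/(1 + 16.1) = 290 K.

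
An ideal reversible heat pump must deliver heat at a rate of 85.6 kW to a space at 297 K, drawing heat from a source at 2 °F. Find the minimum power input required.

Ẇ_in ≈ 11.7 kW

T_C = 2 °F → (2 − 32) × 5/9 = -16.67 °C = 256.48 K.
Reversible heating COP: COP_HP = T_H/(T_H − T_C) = 297.00/40.52 = 7.3303.
W = Q_H/COP_HP = 85.6/7.3303 = 11.7 kW.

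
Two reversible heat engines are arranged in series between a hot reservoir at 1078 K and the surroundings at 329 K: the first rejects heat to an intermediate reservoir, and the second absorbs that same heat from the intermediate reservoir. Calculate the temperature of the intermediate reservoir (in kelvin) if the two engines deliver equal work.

For reversible stages Q_m = Q_H·(T_m/T_H). Setting W₁ = Q_H(1 − T_m/T_H) equal to W₂ = Q_m(1 − T_C/T_m) = Q_H·(T_m − T_C)/T_H gives T_H − T_m = T_m − T_C, so T_m = (T_H + T_C)/2 = (1078.00 + 329.00)/2 = 703.5 K.

T_m ≈ 703.5 K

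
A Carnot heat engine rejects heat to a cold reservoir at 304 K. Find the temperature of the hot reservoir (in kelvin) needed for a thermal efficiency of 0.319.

From η = 1 − T_C/T_H, solving for T_H gives T_H = T_C/(1 − η) = 304.00/(1 − 0.319) = 446 K.

T_H ≈ 446 K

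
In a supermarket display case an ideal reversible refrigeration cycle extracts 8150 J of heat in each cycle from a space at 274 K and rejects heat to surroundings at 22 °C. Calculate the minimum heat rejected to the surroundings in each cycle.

Q_H ≈ 8780 J

T_H = 22 °C → 22 + 273.15 = 295.15 K.
For a reversible cycle Q_H/Q_C = T_H/T_C, so Q_H = Q_C·T_H/T_C = 8150 × 295.15/274.00 = 8780 J.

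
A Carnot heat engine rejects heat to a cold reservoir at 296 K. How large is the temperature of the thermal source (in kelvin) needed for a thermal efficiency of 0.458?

From η = 1 − T_C/T_H, solving for T_H gives T_H = T_C/(1 − η) = 296.00/(1 − 0.458) = 546 K.

T_H ≈ 546 K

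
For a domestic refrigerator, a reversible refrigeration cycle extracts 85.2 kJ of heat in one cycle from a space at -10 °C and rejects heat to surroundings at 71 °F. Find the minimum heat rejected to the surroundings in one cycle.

T_H = 71 °F → (71 − 32) × 5/9 = 21.67 °C = 294.82 K.
T_C = -10 °C → -10 + 273.15 = 263.15 K.
For a reversible cycle Q_H/Q_C = T_H/T_C, so Q_H = Q_C·T_H/T_C = 85.2 × 294.82/263.15 = 95.5 kJ.

Q_H ≈ 95.5 kJ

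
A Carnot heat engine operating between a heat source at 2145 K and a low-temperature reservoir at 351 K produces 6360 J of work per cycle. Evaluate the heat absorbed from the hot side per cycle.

Q_H ≈ 7600 J

For a reversible engine, η = 1 − T_C/T_H = 1 − 351.00/2145.00 = 0.8364.
Q_H = W/η = 6360/0.8364 = 7600 J.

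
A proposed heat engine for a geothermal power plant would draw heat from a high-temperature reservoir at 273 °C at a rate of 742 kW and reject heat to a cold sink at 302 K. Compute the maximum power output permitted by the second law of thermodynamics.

Ẇ_max ≈ 332 kW

T_H = 273 °C → 273 + 273.15 = 546.15 K.
By the Carnot theorem, η_max = 1 − T_C/T_H = 1 − 302.00/546.15 = 0.4470.
W_max = η_max · Q_H = 0.4470 × 742 = 332 kW.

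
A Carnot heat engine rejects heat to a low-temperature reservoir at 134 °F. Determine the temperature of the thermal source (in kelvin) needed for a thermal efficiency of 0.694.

T_H ≈ 1080 K

T_C = 134 °F → (134 − 32) × 5/9 = 56.67 °C = 329.82 K.
From η = 1 − T_C/T_H, solving for T_H gives T_H = T_C/(1 − η) = 329.82/(1 − 0.694) = 1080 K.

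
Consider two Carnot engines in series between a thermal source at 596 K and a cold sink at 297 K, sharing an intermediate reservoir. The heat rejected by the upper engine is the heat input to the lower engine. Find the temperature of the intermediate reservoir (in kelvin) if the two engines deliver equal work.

T_m ≈ 446 K

For reversible stages Q_m = Q_H·(T_m/T_H). Setting W₁ = Q_H(1 − T_m/T_H) equal to W₂ = Q_m(1 − T_C/T_m) = Q_H·(T_m − T_C)/T_H gives T_H − T_m = T_m − T_C, so T_m = (T_H + T_C)/2 = (596.00 + 297.00)/2 = 446 K.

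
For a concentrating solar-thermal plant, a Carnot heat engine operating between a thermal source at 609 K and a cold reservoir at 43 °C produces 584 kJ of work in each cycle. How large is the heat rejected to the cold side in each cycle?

T_C = 43 °C → 43 + 273.15 = 316.15 K.
Since the cycle is reversible, η = 1 − T_C/T_H = 1 − 316.15/609.00 = 0.4809.
Since Q_C/Q_H = T_C/T_H and Q_H = W/η, Q_C = W·T_C/(T_H − T_C) = 584 × 316.15/292.85 = 630 kJ.

Q_C ≈ 630 kJ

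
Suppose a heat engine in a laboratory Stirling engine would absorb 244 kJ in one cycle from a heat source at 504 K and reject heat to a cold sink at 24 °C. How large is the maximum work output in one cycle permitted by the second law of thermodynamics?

T_C = 24 °C → 24 + 273.15 = 297.15 K.
No engine can exceed the Carnot limit: η_max = 1 − T_C/T_H = 1 − 297.15/504.00 = 0.4104.
W_max = η_max · Q_H = 0.4104 × 244 = 100.1 kJ.

W_max ≈ 100.1 kJ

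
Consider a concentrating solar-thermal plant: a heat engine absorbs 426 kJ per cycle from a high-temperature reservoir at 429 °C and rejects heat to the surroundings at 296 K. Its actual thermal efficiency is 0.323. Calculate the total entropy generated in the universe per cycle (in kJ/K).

ΔS_univ ≈ 0.3676 kJ/K

T_H = 429 °C → 429 + 273.15 = 702.15 K.
W = η·Q_H = 0.323 × 426 = 137.6 kJ, so Q_C = Q_H − W = 288.4 kJ.
Reservoir entropy changes: ΔS_H = −Q_H/T_H = −426/702.15 = -0.6067 kJ/K and ΔS_C = +Q_C/T_C = 288.4/296.00 = 0.9743 kJ/K.
ΔS_univ = −Q_H/T_H + Q_C/T_C = 0.3676 kJ/K (> 0, since η = 0.323 < η_Carnot = 0.578).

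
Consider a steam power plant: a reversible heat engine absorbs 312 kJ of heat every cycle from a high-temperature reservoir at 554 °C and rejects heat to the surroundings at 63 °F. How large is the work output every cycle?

T_H = 554 °C → 554 + 273.15 = 827.15 K.
T_C = 63 °F → (63 − 32) × 5/9 = 17.22 °C = 290.37 K.
For a reversible engine, η = 1 − T_C/T_H = 1 − 290.37/827.15 = 0.6489.
W = η·Q_H = 0.6489 × 312 = 202 kJ.

W ≈ 202 kJ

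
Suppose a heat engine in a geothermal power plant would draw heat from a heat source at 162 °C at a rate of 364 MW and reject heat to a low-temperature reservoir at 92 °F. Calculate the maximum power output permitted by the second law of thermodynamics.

Ẇ_max ≈ 107.6 MW

T_H = 162 °C → 162 + 273.15 = 435.15 K.
T_C = 92 °F → (92 − 32) × 5/9 = 33.33 °C = 306.48 K.
The upper bound on efficiency is η_max = 1 − T_C/T_H = 1 − 306.48/435.15 = 0.2957.
W_max = η_max · Q_H = 0.2957 × 364 = 107.6 MW.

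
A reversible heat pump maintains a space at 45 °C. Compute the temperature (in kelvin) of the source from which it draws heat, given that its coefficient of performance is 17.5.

T_C ≈ 300.0 K

T_H = 45 °C → 45 + 273.15 = 318.15 K.
COP_HP = T_H/(T_H − T_C) ⇒ T_C = T_H·(COP_HP − 1)/COP_HP = 318.15 × (17.5 − 1)/17.5 = 300.0 K.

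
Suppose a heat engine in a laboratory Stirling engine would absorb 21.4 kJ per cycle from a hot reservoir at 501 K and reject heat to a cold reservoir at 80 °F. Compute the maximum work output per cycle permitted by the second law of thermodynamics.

T_C = 80 °F → (80 − 32) × 5/9 = 26.67 °C = 299.82 K.
No engine can exceed the Carnot limit: η_max = 1 − T_C/T_H = 1 − 299.82/501.00 = 0.4016.
W_max = η_max · Q_H = 0.4016 × 21.4 = 8.59 kJ.

W_max ≈ 8.59 kJ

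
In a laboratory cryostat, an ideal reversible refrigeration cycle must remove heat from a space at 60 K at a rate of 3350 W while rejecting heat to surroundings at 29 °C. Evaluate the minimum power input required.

Ẇ_in ≈ 13520 W

T_H = 29 °C → 29 + 273.15 = 302.15 K.
Carnot COP: COP_R = T_C/(T_H − T_C) = 60.00/242.15 = 0.2478.
W = Q_C/COP_R = 3350/0.2478 = 13520 W.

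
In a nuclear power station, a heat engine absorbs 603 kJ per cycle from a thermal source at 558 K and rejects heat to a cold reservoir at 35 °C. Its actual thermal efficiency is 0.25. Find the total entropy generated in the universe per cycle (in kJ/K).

T_C = 35 °C → 35 + 273.15 = 308.15 K.
W = η·Q_H = 0.25 × 603 = 150.8 kJ, so Q_C = Q_H − W = 452.2 kJ.
The hot reservoir loses entropy Q_H/T_H = 603/558.00 = 1.081 kJ/K; the cold reservoir gains Q_C/T_C = 452.2/308.15 = 1.468 kJ/K.
ΔS_univ = −Q_H/T_H + Q_C/T_C = 0.387 kJ/K (> 0, since η = 0.25 < η_Carnot = 0.448).

ΔS_univ ≈ 0.387 kJ/K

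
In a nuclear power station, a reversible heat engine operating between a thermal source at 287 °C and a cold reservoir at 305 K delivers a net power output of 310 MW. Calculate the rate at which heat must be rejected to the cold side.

T_H = 287 °C → 287 + 273.15 = 560.15 K.
Carnot efficiency: η = 1 − T_C/T_H = 1 − 305.00/560.15 = 0.4555.
Since Q_C/Q_H = T_C/T_H and Q_H = W/η, Q_C = W·T_C/(T_H − T_C) = 310 × 305.00/255.15 = 371 MW.

Q̇_C ≈ 371 MW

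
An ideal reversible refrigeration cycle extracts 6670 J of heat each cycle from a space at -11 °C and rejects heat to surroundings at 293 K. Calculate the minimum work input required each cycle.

W_in ≈ 785 J

T_C = -11 °C → -11 + 273.15 = 262.15 K.
Carnot COP: COP_R = T_C/(T_H − T_C) = 262.15/30.85 = 8.4976.
W = Q_C/COP_R = 6670/8.4976 = 785 J.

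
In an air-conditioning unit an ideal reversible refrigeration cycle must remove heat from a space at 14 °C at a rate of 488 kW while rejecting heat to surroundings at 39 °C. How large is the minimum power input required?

T_H = 39 °C → 39 + 273.15 = 312.15 K.
T_C = 14 °C → 14 + 273.15 = 287.15 K.
The reversible coefficient of performance is COP_R = T_C/(T_H − T_C) = 287.15/25.00 = 11.4860.
W = Q_C/COP_R = 488/11.4860 = 42.5 kW.

Ẇ_in ≈ 42.5 kW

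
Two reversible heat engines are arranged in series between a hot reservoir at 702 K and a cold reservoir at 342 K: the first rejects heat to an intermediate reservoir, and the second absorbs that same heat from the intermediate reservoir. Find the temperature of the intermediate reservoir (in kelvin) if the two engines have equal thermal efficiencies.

T_m ≈ 490 K

Equal efficiencies require 1 − T_m/T_H = 1 − T_C/T_m, i.e. T_m/T_H = T_C/T_m, so T_m = √(T_H·T_C) = √(702.00 × 342.00) = 490 K.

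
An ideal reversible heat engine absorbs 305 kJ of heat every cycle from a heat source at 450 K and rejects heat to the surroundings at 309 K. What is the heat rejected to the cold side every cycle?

Carnot efficiency: η = 1 − T_C/T_H = 1 − 309.00/450.00 = 0.3133.
For a reversible cycle Q_C/Q_H = T_C/T_H, so Q_C = 305 × 309.00/450.00 = 209 kJ.

Q_C ≈ 209 kJ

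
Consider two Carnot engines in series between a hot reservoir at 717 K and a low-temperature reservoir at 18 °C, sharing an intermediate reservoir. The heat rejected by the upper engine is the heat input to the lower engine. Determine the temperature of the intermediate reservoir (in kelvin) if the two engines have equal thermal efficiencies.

T_m ≈ 457 K

T_C = 18 °C → 18 + 273.15 = 291.15 K.
Equal efficiencies require 1 − T_m/T_H = 1 − T_C/T_m, i.e. T_m/T_H = T_C/T_m, so T_m = √(T_H·T_C) = √(717.00 × 291.15) = 457 K.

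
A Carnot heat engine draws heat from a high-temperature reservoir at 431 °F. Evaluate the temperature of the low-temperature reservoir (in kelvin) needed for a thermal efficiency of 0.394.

T_C ≈ 300 K

T_H = 431 °F → (431 − 32) × 5/9 = 221.67 °C = 494.82 K.
From η = 1 − T_C/T_H, T_C = T_H·(1 − η) = 494.82 × (1 − 0.394) = 300 K.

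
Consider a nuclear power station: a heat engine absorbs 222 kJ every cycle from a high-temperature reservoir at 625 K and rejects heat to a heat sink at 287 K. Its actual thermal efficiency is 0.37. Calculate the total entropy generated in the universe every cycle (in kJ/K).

ΔS_univ ≈ 0.132 kJ/K

W = η·Q_H = 0.37 × 222 = 82.14 kJ, so Q_C = Q_H − W = 139.9 kJ.
The hot reservoir loses entropy Q_H/T_H = 222/625.00 = 0.3552 kJ/K; the cold reservoir gains Q_C/T_C = 139.9/287.00 = 0.4873 kJ/K.
ΔS_univ = −Q_H/T_H + Q_C/T_C = 0.132 kJ/K (> 0, since η = 0.37 < η_Carnot = 0.541).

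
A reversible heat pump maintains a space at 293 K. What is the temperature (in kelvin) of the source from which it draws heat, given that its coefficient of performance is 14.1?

T_C ≈ 272 K

COP_HP = T_H/(T_H − T_C) ⇒ T_C = T_H·(COP_HP − 1)/COP_HP = 293.00 × (14.1 − 1)/14.1 = 272 K.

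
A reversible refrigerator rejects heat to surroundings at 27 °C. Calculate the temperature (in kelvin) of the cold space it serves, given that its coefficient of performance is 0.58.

T_H = 27 °C → 27 + 273.15 = 300.15 K.
COP_R = T_C/(T_H − T_C) ⇒ T_C = T_H·COP_R/(1 + COP_R) = 300.15 × 0.58/(1 + 0.58) = 110 K.

T_C ≈ 110 K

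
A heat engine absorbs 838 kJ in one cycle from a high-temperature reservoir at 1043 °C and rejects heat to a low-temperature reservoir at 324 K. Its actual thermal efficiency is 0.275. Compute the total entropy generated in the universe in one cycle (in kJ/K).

T_H = 1043 °C → 1043 + 273.15 = 1316.15 K.
W = η·Q_H = 0.275 × 838 = 230.5 kJ, so Q_C = Q_H − W = 607.5 kJ.
Entropy balance on the reservoirs: −Q_H/T_H = -0.6367 kJ/K, +Q_C/T_C = 1.875 kJ/K.
ΔS_univ = −Q_H/T_H + Q_C/T_C = 1.238 kJ/K (> 0, since η = 0.275 < η_Carnot = 0.754).

ΔS_univ ≈ 1.238 kJ/K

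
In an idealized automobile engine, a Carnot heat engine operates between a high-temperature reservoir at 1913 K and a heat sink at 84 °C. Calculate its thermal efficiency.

η ≈ 0.8133

T_C = 84 °C → 84 + 273.15 = 357.15 K.
The Carnot efficiency is η = 1 − T_C/T_H = 1 − 357.15/1913.00 = 0.8133.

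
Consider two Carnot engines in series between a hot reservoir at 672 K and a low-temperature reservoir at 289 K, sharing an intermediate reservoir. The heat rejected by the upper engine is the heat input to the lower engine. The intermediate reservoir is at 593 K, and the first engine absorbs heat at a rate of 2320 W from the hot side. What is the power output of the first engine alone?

Ẇ₁ ≈ 272.7 W

First-stage efficiency η₁ = 1 − T_m/T_H = 1 − 593.00/672.00 = 0.1176.
W₁ = η₁·Q_H = 0.1176 × 2320 = 272.7 W.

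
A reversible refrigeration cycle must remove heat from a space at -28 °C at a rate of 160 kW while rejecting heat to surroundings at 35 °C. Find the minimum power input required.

Ẇ_in ≈ 41.12 kW

T_H = 35 °C → 35 + 273.15 = 308.15 K.
T_C = -28 °C → -28 + 273.15 = 245.15 K.
COP_R = T_C/(T_H − T_C) = 245.15/63.00 = 3.8913.
W = Q_C/COP_R = 160/3.8913 = 41.12 kW.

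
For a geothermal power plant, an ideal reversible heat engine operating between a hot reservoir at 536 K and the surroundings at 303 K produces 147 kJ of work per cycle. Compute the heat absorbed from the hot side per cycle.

Q_H ≈ 338.2 kJ

The Carnot efficiency is η = 1 − T_C/T_H = 1 − 303.00/536.00 = 0.4347.
Q_H = W/η = 147/0.4347 = 338.2 kJ.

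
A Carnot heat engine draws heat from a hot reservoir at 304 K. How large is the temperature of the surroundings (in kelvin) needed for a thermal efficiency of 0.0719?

T_C ≈ 282 K

From η = 1 − T_C/T_H, T_C = T_H·(1 − η) = 304.00 × (1 − 0.0719) = 282 K.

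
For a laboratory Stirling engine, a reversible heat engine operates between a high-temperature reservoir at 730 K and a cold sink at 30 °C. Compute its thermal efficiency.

η ≈ 0.585

T_C = 30 °C → 30 + 273.15 = 303.15 K.
The Carnot efficiency is η = 1 − T_C/T_H = 1 − 303.15/730.00 = 0.585.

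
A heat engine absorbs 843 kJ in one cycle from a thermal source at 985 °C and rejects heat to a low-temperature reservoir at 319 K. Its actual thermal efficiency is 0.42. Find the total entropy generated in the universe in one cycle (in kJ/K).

ΔS_univ ≈ 0.863 kJ/K

T_H = 985 °C → 985 + 273.15 = 1258.15 K.
W = η·Q_H = 0.42 × 843 = 354.1 kJ, so Q_C = Q_H − W = 488.9 kJ.
Entropy balance on the reservoirs: −Q_H/T_H = -0.6700 kJ/K, +Q_C/T_C = 1.533 kJ/K.
ΔS_univ = −Q_H/T_H + Q_C/T_C = 0.863 kJ/K (> 0, since η = 0.42 < η_Carnot = 0.746).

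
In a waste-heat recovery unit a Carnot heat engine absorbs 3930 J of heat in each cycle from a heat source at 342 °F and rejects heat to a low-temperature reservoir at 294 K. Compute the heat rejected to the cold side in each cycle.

T_H = 342 °F → (342 − 32) × 5/9 = 172.22 °C = 445.37 K.
Since the cycle is reversible, η = 1 − T_C/T_H = 1 − 294.00/445.37 = 0.3399.
For a reversible cycle Q_C/Q_H = T_C/T_H, so Q_C = 3930 × 294.00/445.37 = 2590 J.

Q_C ≈ 2590 J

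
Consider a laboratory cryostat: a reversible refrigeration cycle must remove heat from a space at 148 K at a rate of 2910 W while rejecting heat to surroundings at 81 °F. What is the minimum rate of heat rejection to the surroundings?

T_H = 81 °F → (81 − 32) × 5/9 = 27.22 °C = 300.37 K.
For a reversible cycle Q_H/Q_C = T_H/T_C, so Q_H = Q_C·T_H/T_C = 2910 × 300.37/148.00 = 5910 W.

Q̇_H ≈ 5910 W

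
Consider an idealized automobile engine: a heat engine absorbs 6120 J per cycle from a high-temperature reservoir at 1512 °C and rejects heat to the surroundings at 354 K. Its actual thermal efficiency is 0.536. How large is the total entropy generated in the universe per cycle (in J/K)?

T_H = 1512 °C → 1512 + 273.15 = 1785.15 K.
W = η·Q_H = 0.536 × 6120 = 3280 J, so Q_C = Q_H − W = 2840 J.
The hot reservoir loses entropy Q_H/T_H = 6120/1785.15 = 3.428 J/K; the cold reservoir gains Q_C/T_C = 2840/354.00 = 8.022 J/K.
ΔS_univ = −Q_H/T_H + Q_C/T_C = 4.59 J/K (> 0, since η = 0.536 < η_Carnot = 0.802).

ΔS_univ ≈ 4.59 J/K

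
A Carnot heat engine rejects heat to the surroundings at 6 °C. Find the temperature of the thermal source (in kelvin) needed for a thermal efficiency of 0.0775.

T_C = 6 °C → 6 + 273.15 = 279.15 K.
From η = 1 − T_C/T_H, solving for T_H gives T_H = T_C/(1 − η) = 279.15/(1 − 0.0775) = 302.6 K.

T_H ≈ 302.6 K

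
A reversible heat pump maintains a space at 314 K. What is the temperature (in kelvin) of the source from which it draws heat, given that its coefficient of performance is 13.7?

T_C ≈ 291 K

COP_HP = T_H/(T_H − T_C) ⇒ T_C = T_H·(COP_HP − 1)/COP_HP = 314.00 × (13.7 − 1)/13.7 = 291 K.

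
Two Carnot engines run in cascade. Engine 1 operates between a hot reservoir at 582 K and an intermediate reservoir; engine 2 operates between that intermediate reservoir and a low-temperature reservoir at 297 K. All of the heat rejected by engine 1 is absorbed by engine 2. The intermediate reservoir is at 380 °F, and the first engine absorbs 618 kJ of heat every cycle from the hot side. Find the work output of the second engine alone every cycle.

W₂ ≈ 180 kJ

T_m = 380 °F → (380 − 32) × 5/9 = 193.33 °C = 466.48 K.
Heat entering the second stage: Q_m = Q_H·(T_m/T_H) = 618 × 466.48/582.00 = 495 kJ.
Second-stage efficiency η₂ = 1 − T_C/T_m = 1 − 297.00/466.48 = 0.3633, so W₂ = η₂·Q_m = 180 kJ.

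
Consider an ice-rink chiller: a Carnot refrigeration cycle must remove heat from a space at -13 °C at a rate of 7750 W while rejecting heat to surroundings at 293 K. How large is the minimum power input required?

T_C = -13 °C → -13 + 273.15 = 260.15 K.
The reversible coefficient of performance is COP_R = T_C/(T_H − T_C) = 260.15/32.85 = 7.9193.
W = Q_C/COP_R = 7750/7.9193 = 979 W.

Ẇ_in ≈ 979 W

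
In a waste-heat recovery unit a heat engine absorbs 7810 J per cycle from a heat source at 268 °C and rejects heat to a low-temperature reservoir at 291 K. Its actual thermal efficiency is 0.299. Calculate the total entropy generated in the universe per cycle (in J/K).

ΔS_univ ≈ 4.38 J/K

T_H = 268 °C → 268 + 273.15 = 541.15 K.
W = η·Q_H = 0.299 × 7810 = 2335 J, so Q_C = Q_H − W = 5475 J.
Entropy balance on the reservoirs: −Q_H/T_H = -14.43 J/K, +Q_C/T_C = 18.81 J/K.
ΔS_univ = −Q_H/T_H + Q_C/T_C = 4.38 J/K (> 0, since η = 0.299 < η_Carnot = 0.462).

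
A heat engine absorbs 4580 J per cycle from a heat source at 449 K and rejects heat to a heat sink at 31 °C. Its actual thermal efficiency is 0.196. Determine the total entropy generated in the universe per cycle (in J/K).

ΔS_univ ≈ 1.906 J/K

T_C = 31 °C → 31 + 273.15 = 304.15 K.
W = η·Q_H = 0.196 × 4580 = 897.7 J, so Q_C = Q_H − W = 3682 J.
The hot reservoir loses entropy Q_H/T_H = 4580/449.00 = 10.20 J/K; the cold reservoir gains Q_C/T_C = 3682/304.15 = 12.11 J/K.
ΔS_univ = −Q_H/T_H + Q_C/T_C = 1.906 J/K (> 0, since η = 0.196 < η_Carnot = 0.323).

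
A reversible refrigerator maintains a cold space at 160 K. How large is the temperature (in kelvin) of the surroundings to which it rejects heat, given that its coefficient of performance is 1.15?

T_H ≈ 299.1 K

COP_R = T_C/(T_H − T_C) ⇒ T_H = T_C·(1 + 1/COP_R) = 160.00 × (1 + 1/1.15) = 299.1 K.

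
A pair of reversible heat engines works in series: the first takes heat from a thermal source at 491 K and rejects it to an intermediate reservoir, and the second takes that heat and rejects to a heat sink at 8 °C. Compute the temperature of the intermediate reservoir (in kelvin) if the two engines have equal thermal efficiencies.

T_m ≈ 371.5 K

T_C = 8 °C → 8 + 273.15 = 281.15 K.
Equal efficiencies require 1 − T_m/T_H = 1 − T_C/T_m, i.e. T_m/T_H = T_C/T_m, so T_m = √(T_H·T_C) = √(491.00 × 281.15) = 371.5 K.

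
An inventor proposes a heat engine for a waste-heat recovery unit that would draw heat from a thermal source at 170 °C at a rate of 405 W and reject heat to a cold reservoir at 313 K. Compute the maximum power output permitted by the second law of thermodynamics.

Ẇ_max ≈ 119 W

T_H = 170 °C → 170 + 273.15 = 443.15 K.
By the Carnot theorem, η_max = 1 − T_C/T_H = 1 − 313.00/443.15 = 0.2937.
W_max = η_max · Q_H = 0.2937 × 405 = 119 W.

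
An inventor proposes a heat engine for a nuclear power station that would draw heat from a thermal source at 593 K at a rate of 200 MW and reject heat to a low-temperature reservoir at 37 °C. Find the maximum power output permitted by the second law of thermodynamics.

T_C = 37 °C → 37 + 273.15 = 310.15 K.
By the Carnot theorem, η_max = 1 − T_C/T_H = 1 − 310.15/593.00 = 0.4770.
W_max = η_max · Q_H = 0.4770 × 200 = 95.40 MW.

Ẇ_max ≈ 95.40 MW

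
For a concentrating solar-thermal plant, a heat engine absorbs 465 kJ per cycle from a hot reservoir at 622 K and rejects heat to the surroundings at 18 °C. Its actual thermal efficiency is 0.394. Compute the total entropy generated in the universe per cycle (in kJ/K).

T_C = 18 °C → 18 + 273.15 = 291.15 K.
W = η·Q_H = 0.394 × 465 = 183.2 kJ, so Q_C = Q_H − W = 281.8 kJ.
Reservoir entropy changes: ΔS_H = −Q_H/T_H = −465/622.00 = -0.7476 kJ/K and ΔS_C = +Q_C/T_C = 281.8/291.15 = 0.9679 kJ/K.
ΔS_univ = −Q_H/T_H + Q_C/T_C = 0.2203 kJ/K (> 0, since η = 0.394 < η_Carnot = 0.532).

ΔS_univ ≈ 0.2203 kJ/K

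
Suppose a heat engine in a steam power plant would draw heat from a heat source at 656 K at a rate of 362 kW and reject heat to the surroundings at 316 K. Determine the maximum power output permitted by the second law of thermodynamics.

By the Carnot theorem, η_max = 1 − T_C/T_H = 1 − 316.00/656.00 = 0.5183.
W_max = η_max · Q_H = 0.5183 × 362 = 188 kW.

Ẇ_max ≈ 188 kW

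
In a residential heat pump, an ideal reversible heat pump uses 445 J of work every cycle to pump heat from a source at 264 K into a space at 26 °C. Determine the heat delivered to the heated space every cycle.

Q_H ≈ 3790 J

T_H = 26 °C → 26 + 273.15 = 299.15 K.
For a reversible heat pump, COP_HP = T_H/(T_H − T_C) = 299.15/35.15 = 8.5107.
Q_H = COP_HP · W = 8.5107 × 445 = 3790 J.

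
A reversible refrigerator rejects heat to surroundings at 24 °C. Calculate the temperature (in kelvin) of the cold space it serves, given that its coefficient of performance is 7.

T_H = 24 °C → 24 + 273.15 = 297.15 K.
COP_R = T_C/(T_H − T_C) ⇒ T_C = T_H·COP_R/(1 + COP_R) = 297.15 × 7/(1 + 7) = 260.0 K.

T_C ≈ 260.0 K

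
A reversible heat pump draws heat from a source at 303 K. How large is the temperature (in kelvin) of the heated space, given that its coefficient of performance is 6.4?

T_H ≈ 359 K

COP_HP = T_H/(T_H − T_C) ⇒ T_H = T_C·COP_HP/(COP_HP − 1) = 303.00 × 6.4/(6.4 − 1) = 359 K.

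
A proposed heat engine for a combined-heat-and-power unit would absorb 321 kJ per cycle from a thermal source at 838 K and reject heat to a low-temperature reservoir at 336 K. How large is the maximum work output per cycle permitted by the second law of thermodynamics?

The upper bound on efficiency is η_max = 1 − T_C/T_H = 1 − 336.00/838.00 = 0.5990.
W_max = η_max · Q_H = 0.5990 × 321 = 192.3 kJ.

W_max ≈ 192.3 kJ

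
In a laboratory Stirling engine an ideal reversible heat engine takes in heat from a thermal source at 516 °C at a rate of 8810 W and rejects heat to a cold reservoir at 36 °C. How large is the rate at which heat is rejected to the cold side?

T_H = 516 °C → 516 + 273.15 = 789.15 K.
T_C = 36 °C → 36 + 273.15 = 309.15 K.
The Carnot efficiency is η = 1 − T_C/T_H = 1 − 309.15/789.15 = 0.6082.
For a reversible cycle Q_C/Q_H = T_C/T_H, so Q_C = 8810 × 309.15/789.15 = 3451 W.

Q̇_C ≈ 3451 W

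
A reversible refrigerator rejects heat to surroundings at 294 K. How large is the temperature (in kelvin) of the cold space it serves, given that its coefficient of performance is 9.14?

COP_R = T_C/(T_H − T_C) ⇒ T_C = T_H·COP_R/(1 + COP_R) = 294.00 × 9.14/(1 + 9.14) = 265 K.

T_C ≈ 265 K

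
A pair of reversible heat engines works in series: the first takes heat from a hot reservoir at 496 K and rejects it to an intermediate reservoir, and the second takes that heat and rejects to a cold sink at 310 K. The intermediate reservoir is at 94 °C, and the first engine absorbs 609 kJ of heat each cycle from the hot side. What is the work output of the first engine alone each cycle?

W₁ ≈ 158.2 kJ

T_m = 94 °C → 94 + 273.15 = 367.15 K.
First-stage efficiency η₁ = 1 − T_m/T_H = 1 − 367.15/496.00 = 0.2598.
W₁ = η₁·Q_H = 0.2598 × 609 = 158.2 kJ.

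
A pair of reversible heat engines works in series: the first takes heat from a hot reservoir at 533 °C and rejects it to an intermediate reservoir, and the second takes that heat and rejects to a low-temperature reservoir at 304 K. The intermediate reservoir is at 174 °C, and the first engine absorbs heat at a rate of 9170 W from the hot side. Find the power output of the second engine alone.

T_H = 533 °C → 533 + 273.15 = 806.15 K.
T_m = 174 °C → 174 + 273.15 = 447.15 K.
Heat entering the second stage: Q_m = Q_H·(T_m/T_H) = 9170 × 447.15/806.15 = 5090 W.
Second-stage efficiency η₂ = 1 − T_C/T_m = 1 − 304.00/447.15 = 0.3201, so W₂ = η₂·Q_m = 1630 W.

Ẇ₂ ≈ 1630 W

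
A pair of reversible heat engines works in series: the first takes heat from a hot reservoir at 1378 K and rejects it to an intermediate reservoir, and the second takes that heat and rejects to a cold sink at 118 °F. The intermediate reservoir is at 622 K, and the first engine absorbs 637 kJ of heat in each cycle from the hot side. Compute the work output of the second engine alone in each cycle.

T_C = 118 °F → (118 − 32) × 5/9 = 47.78 °C = 320.93 K.
Heat entering the second stage: Q_m = Q_H·(T_m/T_H) = 637 × 622.00/1378.00 = 288 kJ.
Second-stage efficiency η₂ = 1 − T_C/T_m = 1 − 320.93/622.00 = 0.4840, so W₂ = η₂·Q_m = 139 kJ.

W₂ ≈ 139 kJ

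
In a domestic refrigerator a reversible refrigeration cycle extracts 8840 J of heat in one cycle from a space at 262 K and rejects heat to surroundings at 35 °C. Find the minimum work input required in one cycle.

W_in ≈ 1557 J

T_H = 35 °C → 35 + 273.15 = 308.15 K.
The reversible coefficient of performance is COP_R = T_C/(T_H − T_C) = 262.00/46.15 = 5.6771.
W = Q_C/COP_R = 8840/5.6771 = 1557 J.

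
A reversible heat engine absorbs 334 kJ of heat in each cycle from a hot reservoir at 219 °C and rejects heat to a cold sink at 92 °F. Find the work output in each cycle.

T_H = 219 °C → 219 + 273.15 = 492.15 K.
T_C = 92 °F → (92 − 32) × 5/9 = 33.33 °C = 306.48 K.
For a reversible engine, η = 1 − T_C/T_H = 1 − 306.48/492.15 = 0.3773.
W = η·Q_H = 0.3773 × 334 = 126 kJ.

W ≈ 126 kJ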